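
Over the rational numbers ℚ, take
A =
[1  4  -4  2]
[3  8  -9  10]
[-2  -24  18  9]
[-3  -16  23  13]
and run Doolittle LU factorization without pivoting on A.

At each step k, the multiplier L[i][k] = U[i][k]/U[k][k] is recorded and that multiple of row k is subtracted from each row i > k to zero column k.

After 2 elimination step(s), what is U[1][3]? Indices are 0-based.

U[1][3] = 4

[col 0] pivot 1
  R1 -= 3*R0 → (0, -4, 3, 4)  (L[1][0] := 3)
  R2 -= -2*R0 → (0, -16, 10, 13)  (L[2][0] := -2)
  R3 -= -3*R0 → (0, -4, 11, 19)  (L[3][0] := -3)
[col 1] pivot -4
  R2 -= 4*R1 → (0, 0, -2, -3)  (L[2][1] := 4)
  R3 -= 1*R1 → (0, 0, 8, 15)  (L[3][1] := 1)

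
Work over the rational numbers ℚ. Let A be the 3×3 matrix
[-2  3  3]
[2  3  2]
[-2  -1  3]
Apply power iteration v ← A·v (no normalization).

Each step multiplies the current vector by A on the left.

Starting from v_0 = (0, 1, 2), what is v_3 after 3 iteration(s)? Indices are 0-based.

v_0 = (0, 1, 2).
v_1 = A·v_0 = (9, 7, 5).
v_2 = A·v_1 = (18, 49, -10).
v_3 = A·v_2 = (81, 163, -115).

v_3 = (81, 163, -115)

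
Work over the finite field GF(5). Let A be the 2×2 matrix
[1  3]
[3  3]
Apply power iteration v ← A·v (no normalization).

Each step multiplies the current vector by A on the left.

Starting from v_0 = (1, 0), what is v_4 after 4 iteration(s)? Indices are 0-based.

v_4 = (4, 1)

v_0 = (1, 0).
v_1 = A·v_0 = (1, 3).
v_2 = A·v_1 = (0, 2).
v_3 = A·v_2 = (1, 1).
v_4 = A·v_3 = (4, 1).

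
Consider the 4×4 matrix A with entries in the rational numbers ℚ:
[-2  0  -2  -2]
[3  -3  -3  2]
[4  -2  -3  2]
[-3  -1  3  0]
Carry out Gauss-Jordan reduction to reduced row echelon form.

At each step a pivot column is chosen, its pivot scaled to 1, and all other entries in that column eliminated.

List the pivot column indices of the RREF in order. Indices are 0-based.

step 1: normalize row 0 (÷-2) = (1, 0, 1, 1)
  row 1: subtract 3×row0 = (0, -3, -6, -1)
  row 2: subtract 4×row0 = (0, -2, -7, -2)
  row 3: subtract -3×row0 = (0, -1, 6, 3)
step 2: normalize row 1 (÷-3) = (0, 1, 2, 1/3)
  row 2: subtract -2×row1 = (0, 0, -3, -4/3)
  row 3: subtract -1×row1 = (0, 0, 8, 10/3)
step 3: normalize row 2 (÷-3) = (0, 0, 1, 4/9)
  row 0: subtract 1×row2 = (1, 0, 0, 5/9)
  row 1: subtract 2×row2 = (0, 1, 0, -5/9)
  row 3: subtract 8×row2 = (0, 0, 0, -2/9)
step 4: normalize row 3 (÷-2/9) = (0, 0, 0, 1)
  row 0: subtract 5/9×row3 = (1, 0, 0, 0)
  row 1: subtract -5/9×row3 = (0, 1, 0, 0)
  row 2: subtract 4/9×row3 = (0, 0, 1, 0)

pivot columns: 0, 1, 2, 3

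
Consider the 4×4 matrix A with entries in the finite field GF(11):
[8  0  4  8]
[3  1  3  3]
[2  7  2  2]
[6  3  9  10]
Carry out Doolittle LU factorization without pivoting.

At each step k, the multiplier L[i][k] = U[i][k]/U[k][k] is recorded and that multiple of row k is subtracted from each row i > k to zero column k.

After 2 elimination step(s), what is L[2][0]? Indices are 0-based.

[col 0] pivot 8
  R1 -= 10*R0 → (0, 1, 7, 0)  (L[1][0] := 10)
  R2 -= 3*R0 → (0, 7, 1, 0)  (L[2][0] := 3)
  R3 -= 9*R0 → (0, 3, 6, 4)  (L[3][0] := 9)
[col 1] pivot 1
  R2 -= 7*R1 → (0, 0, 7, 0)  (L[2][1] := 7)
  R3 -= 3*R1 → (0, 0, 7, 4)  (L[3][1] := 3)

L[2][0] = 3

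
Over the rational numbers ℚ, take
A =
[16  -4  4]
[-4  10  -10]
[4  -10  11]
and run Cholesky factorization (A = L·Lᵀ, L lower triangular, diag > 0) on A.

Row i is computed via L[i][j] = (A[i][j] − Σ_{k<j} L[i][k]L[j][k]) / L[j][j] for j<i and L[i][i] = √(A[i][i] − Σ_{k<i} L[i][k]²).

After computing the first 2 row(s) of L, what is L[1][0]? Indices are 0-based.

Step 1: L[0][0] = √(16) = 4.
  L[1][0] = (-4) / L[0][0] = -1.
Step 2: L[1][1] = √(9) = 3.

L[1][0] = -1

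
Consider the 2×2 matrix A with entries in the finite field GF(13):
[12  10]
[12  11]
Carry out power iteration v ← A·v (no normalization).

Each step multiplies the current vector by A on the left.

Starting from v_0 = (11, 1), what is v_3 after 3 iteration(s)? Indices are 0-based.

v_0 = (11, 1).
v_1 = A·v_0 = (12, 0).
v_2 = A·v_1 = (1, 1).
v_3 = A·v_2 = (9, 10).

v_3 = (9, 10)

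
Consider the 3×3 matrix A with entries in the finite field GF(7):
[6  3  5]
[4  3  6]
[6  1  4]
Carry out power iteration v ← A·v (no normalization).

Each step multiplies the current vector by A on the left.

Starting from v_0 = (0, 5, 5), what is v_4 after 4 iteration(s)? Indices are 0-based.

v_0 = (0, 5, 5).
v_1 = A·v_0 = (5, 3, 4).
v_2 = A·v_1 = (3, 4, 0).
v_3 = A·v_2 = (2, 3, 1).
v_4 = A·v_3 = (5, 2, 5).

v_4 = (5, 2, 5)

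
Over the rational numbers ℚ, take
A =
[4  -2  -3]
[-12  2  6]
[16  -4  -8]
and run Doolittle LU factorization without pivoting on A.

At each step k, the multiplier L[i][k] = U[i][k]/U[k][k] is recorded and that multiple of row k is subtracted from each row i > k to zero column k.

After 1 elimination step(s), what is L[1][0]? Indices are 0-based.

Step 1: pivot at (0,0) is 4.
  row1 ← row1 − (-3)·row0  ⇒  L[1][0]=-3, U row1=(0, -4, -3)
  row2 ← row2 − (4)·row0  ⇒  L[2][0]=4, U row2=(0, 4, 4)

L[1][0] = -3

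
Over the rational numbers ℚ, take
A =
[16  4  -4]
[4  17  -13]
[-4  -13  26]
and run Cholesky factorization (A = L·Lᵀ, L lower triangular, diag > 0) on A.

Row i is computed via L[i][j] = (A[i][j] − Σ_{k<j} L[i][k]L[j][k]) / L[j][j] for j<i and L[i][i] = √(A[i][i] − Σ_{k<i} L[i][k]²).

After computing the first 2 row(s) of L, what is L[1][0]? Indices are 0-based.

Step 1: L[0][0] = √(16) = 4.
  L[1][0] = (4) / L[0][0] = 1.
Step 2: L[1][1] = √(16) = 4.

L[1][0] = 1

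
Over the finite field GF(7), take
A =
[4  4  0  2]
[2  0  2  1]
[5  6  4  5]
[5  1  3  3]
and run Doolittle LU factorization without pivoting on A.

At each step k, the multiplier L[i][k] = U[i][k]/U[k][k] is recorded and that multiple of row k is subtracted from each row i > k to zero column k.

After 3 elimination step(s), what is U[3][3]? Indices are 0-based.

Step 1: pivot at (0,0) is 4.
  row1 ← row1 − (4)·row0  ⇒  L[1][0]=4, U row1=(0, 5, 2, 0)
  row2 ← row2 − (3)·row0  ⇒  L[2][0]=3, U row2=(0, 1, 4, 6)
  row3 ← row3 − (3)·row0  ⇒  L[3][0]=3, U row3=(0, 3, 3, 4)
Step 2: pivot at (1,1) is 5.
  row2 ← row2 − (3)·row1  ⇒  L[2][1]=3, U row2=(0, 0, 5, 6)
  row3 ← row3 − (2)·row1  ⇒  L[3][1]=2, U row3=(0, 0, 6, 4)
Step 3: pivot at (2,2) is 5.
  row3 ← row3 − (4)·row2  ⇒  L[3][2]=4, U row3=(0, 0, 0, 1)

U[3][3] = 1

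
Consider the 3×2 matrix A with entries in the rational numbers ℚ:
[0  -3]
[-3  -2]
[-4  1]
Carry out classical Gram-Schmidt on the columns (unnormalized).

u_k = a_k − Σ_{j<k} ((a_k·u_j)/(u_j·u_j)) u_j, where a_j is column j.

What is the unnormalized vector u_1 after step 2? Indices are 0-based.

u_1 = (-3, -44/25, 33/25)

Step 1: u_0 = a_0 = (0, -3, -4).
Step 2: u_1 = a_1 − (2/25)·u_0 = (-3, -44/25, 33/25).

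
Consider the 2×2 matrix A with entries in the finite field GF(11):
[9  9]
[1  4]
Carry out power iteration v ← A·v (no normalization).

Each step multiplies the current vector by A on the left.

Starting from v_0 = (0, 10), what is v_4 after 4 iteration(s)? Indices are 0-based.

v_0 = (0, 10).
v_1 = A·v_0 = (2, 7).
v_2 = A·v_1 = (4, 8).
v_3 = A·v_2 = (9, 3).
v_4 = A·v_3 = (9, 10).

v_4 = (9, 10)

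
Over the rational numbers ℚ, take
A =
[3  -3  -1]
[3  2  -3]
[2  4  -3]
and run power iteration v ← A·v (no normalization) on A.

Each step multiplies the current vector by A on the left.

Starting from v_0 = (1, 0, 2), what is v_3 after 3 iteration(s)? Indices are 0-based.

v_3 = (19, 60, 62)

v_0 = (1, 0, 2).
v_1 = A·v_0 = (1, -3, -4).
v_2 = A·v_1 = (16, 9, 2).
v_3 = A·v_2 = (19, 60, 62).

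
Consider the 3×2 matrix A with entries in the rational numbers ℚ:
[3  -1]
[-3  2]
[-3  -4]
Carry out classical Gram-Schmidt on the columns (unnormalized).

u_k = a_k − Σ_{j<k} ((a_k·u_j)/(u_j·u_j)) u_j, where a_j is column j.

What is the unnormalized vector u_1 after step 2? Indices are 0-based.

u_1 = (-4/3, 7/3, -11/3)

Step 1: u_0 = a_0 = (3, -3, -3).
Step 2: u_1 = a_1 − (1/9)·u_0 = (-4/3, 7/3, -11/3).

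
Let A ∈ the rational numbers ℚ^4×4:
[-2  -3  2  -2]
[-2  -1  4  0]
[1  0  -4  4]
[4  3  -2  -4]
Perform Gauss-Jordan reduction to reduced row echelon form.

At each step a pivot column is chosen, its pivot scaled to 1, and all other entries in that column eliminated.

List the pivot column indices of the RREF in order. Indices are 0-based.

pivot(0,0)=-2: scale R0 → (1, 3/2, -1, 1)
  clear (1,0): R1 −= (-2)R0 → (0, 2, 2, 2)
  clear (2,0): R2 −= (1)R0 → (0, -3/2, -3, 3)
  clear (3,0): R3 −= (4)R0 → (0, -3, 2, -8)
pivot(1,1)=2: scale R1 → (0, 1, 1, 1)
  clear (0,1): R0 −= (3/2)R1 → (1, 0, -5/2, -1/2)
  clear (2,1): R2 −= (-3/2)R1 → (0, 0, -3/2, 9/2)
  clear (3,1): R3 −= (-3)R1 → (0, 0, 5, -5)
pivot(2,2)=-3/2: scale R2 → (0, 0, 1, -3)
  clear (0,2): R0 −= (-5/2)R2 → (1, 0, 0, -8)
  clear (1,2): R1 −= (1)R2 → (0, 1, 0, 4)
  clear (3,2): R3 −= (5)R2 → (0, 0, 0, 10)
pivot(3,3)=10: scale R3 → (0, 0, 0, 1)
  clear (0,3): R0 −= (-8)R3 → (1, 0, 0, 0)
  clear (1,3): R1 −= (4)R3 → (0, 1, 0, 0)
  clear (2,3): R2 −= (-3)R3 → (0, 0, 1, 0)

pivot columns: 0, 1, 2, 3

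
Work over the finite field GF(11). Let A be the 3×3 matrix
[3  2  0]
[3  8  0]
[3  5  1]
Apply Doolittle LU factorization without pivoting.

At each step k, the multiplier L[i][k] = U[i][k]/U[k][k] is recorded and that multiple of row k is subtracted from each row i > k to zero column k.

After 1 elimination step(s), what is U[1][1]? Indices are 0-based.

U[1][1] = 6

[col 0] pivot 3
  R1 -= 1*R0 → (0, 6, 0)  (L[1][0] := 1)
  R2 -= 1*R0 → (0, 3, 1)  (L[2][0] := 1)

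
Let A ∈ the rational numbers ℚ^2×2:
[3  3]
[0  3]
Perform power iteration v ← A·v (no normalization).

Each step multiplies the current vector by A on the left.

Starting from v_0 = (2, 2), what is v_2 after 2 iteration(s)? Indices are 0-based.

v_2 = (54, 18)

v_0 = (2, 2).
v_1 = A·v_0 = (12, 6).
v_2 = A·v_1 = (54, 18).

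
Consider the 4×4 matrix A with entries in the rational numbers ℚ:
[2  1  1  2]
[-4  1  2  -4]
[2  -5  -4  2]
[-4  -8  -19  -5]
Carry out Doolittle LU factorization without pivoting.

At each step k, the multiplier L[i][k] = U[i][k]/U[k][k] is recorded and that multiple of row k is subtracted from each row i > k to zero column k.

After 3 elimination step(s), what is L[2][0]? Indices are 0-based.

L[2][0] = 1

k=0: U[0][0]=2
  eliminate (1,0): mult=-2, new row 1: (0, 3, 4, 0); set L[1][0]=-2
  eliminate (2,0): mult=1, new row 2: (0, -6, -5, 0); set L[2][0]=1
  eliminate (3,0): mult=-2, new row 3: (0, -6, -17, -1); set L[3][0]=-2
k=1: U[1][1]=3
  eliminate (2,1): mult=-2, new row 2: (0, 0, 3, 0); set L[2][1]=-2
  eliminate (3,1): mult=-2, new row 3: (0, 0, -9, -1); set L[3][1]=-2
k=2: U[2][2]=3
  eliminate (3,2): mult=-3, new row 3: (0, 0, 0, -1); set L[3][2]=-3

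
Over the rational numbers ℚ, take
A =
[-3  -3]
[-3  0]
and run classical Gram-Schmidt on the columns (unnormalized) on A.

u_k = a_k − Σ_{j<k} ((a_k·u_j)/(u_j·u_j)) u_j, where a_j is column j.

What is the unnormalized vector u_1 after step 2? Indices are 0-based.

u_1 = (-3/2, 3/2)

Step 1: u_0 = a_0 = (-3, -3).
Step 2: u_1 = a_1 − (1/2)·u_0 = (-3/2, 3/2).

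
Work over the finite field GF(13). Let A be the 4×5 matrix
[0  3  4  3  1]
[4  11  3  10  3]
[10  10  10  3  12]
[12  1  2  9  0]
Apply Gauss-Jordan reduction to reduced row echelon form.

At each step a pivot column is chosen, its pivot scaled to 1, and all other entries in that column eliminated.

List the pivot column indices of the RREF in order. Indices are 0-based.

[1] R0 <-> R1
[1] R0 /= 4  ⇒  (1, 6, 4, 9, 4)
     R2 -= 10·R0  ⇒  (0, 2, 9, 4, 11)
     R3 -= 12·R0  ⇒  (0, 7, 6, 5, 4)
[2] R1 /= 3  ⇒  (0, 1, 10, 1, 9)
     R0 -= 6·R1  ⇒  (1, 0, 9, 3, 2)
     R2 -= 2·R1  ⇒  (0, 0, 2, 2, 6)
     R3 -= 7·R1  ⇒  (0, 0, 1, 11, 6)
[3] R2 /= 2  ⇒  (0, 0, 1, 1, 3)
     R0 -= 9·R2  ⇒  (1, 0, 0, 7, 1)
     R1 -= 10·R2  ⇒  (0, 1, 0, 4, 5)
     R3 -= 1·R2  ⇒  (0, 0, 0, 10, 3)
[4] R3 /= 10  ⇒  (0, 0, 0, 1, 12)
     R0 -= 7·R3  ⇒  (1, 0, 0, 0, 8)
     R1 -= 4·R3  ⇒  (0, 1, 0, 0, 9)
     R2 -= 1·R3  ⇒  (0, 0, 1, 0, 4)

pivot columns: 0, 1, 2, 3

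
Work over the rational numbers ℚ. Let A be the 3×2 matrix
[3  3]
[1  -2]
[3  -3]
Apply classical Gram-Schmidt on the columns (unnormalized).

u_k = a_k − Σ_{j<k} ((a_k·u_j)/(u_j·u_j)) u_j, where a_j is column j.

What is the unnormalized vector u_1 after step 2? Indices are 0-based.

Step 1: u_0 = a_0 = (3, 1, 3).
Step 2: u_1 = a_1 − (-2/19)·u_0 = (63/19, -36/19, -51/19).

u_1 = (63/19, -36/19, -51/19)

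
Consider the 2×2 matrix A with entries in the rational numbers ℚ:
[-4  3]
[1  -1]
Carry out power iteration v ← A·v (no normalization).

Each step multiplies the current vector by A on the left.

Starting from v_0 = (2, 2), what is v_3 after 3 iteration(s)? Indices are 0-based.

v_3 = (-38, 10)

v_0 = (2, 2).
v_1 = A·v_0 = (-2, 0).
v_2 = A·v_1 = (8, -2).
v_3 = A·v_2 = (-38, 10).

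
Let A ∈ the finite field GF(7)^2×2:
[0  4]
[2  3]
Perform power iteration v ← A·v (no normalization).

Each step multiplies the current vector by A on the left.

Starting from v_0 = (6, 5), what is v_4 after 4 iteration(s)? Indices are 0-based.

v_4 = (6, 3)

v_0 = (6, 5).
v_1 = A·v_0 = (6, 6).
v_2 = A·v_1 = (3, 2).
v_3 = A·v_2 = (1, 5).
v_4 = A·v_3 = (6, 3).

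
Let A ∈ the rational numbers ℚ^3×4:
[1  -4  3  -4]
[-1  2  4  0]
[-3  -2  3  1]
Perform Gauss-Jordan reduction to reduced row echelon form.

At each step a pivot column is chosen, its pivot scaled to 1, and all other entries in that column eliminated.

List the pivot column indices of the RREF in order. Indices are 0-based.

pivot(0,0)=1: scale R0 → (1, -4, 3, -4)
  clear (1,0): R1 −= (-1)R0 → (0, -2, 7, -4)
  clear (2,0): R2 −= (-3)R0 → (0, -14, 12, -11)
pivot(1,1)=-2: scale R1 → (0, 1, -7/2, 2)
  clear (0,1): R0 −= (-4)R1 → (1, 0, -11, 4)
  clear (2,1): R2 −= (-14)R1 → (0, 0, -37, 17)
pivot(2,2)=-37: scale R2 → (0, 0, 1, -17/37)
  clear (0,2): R0 −= (-11)R2 → (1, 0, 0, -39/37)
  clear (1,2): R1 −= (-7/2)R2 → (0, 1, 0, 29/74)

pivot columns: 0, 1, 2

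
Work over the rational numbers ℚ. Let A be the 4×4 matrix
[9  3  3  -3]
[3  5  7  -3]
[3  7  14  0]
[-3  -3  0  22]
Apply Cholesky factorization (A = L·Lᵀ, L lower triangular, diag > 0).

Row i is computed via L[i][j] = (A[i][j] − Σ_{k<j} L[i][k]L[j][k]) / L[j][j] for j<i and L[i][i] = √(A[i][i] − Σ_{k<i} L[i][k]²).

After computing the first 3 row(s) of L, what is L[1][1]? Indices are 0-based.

Step 1: L[0][0] = √(9) = 3.
  L[1][0] = (3) / L[0][0] = 1.
Step 2: L[1][1] = √(4) = 2.
  L[2][0] = (3) / L[0][0] = 1.
  L[2][1] = (6) / L[1][1] = 3.
Step 3: L[2][2] = √(4) = 2.

L[1][1] = 2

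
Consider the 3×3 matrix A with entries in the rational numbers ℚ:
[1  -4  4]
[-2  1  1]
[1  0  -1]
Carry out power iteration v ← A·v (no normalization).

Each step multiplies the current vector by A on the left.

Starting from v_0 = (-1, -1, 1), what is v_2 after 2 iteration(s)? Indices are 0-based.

v_0 = (-1, -1, 1).
v_1 = A·v_0 = (7, 2, -2).
v_2 = A·v_1 = (-9, -14, 9).

v_2 = (-9, -14, 9)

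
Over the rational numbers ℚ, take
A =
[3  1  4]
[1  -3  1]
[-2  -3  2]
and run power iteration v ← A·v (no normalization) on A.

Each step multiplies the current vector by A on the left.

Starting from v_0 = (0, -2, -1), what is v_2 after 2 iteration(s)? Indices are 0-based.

v_2 = (3, -17, 5)

v_0 = (0, -2, -1).
v_1 = A·v_0 = (-6, 5, 4).
v_2 = A·v_1 = (3, -17, 5).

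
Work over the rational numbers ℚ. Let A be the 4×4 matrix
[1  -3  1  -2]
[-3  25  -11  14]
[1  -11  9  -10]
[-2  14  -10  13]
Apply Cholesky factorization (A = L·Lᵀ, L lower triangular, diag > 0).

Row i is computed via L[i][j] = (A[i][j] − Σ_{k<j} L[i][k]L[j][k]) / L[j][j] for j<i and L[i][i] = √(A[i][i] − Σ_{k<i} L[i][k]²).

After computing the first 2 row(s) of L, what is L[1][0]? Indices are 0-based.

Step 1: L[0][0] = √(1) = 1.
  L[1][0] = (-3) / L[0][0] = -3.
Step 2: L[1][1] = √(16) = 4.

L[1][0] = -3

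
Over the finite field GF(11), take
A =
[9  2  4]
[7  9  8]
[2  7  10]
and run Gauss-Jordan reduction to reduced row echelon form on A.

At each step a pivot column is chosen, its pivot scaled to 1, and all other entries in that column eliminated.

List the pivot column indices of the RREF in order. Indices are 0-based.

step 1: normalize row 0 (÷9) = (1, 10, 9)
  row 1: subtract 7×row0 = (0, 5, 0)
  row 2: subtract 2×row0 = (0, 9, 3)
step 2: normalize row 1 (÷5) = (0, 1, 0)
  row 0: subtract 10×row1 = (1, 0, 9)
  row 2: subtract 9×row1 = (0, 0, 3)
step 3: normalize row 2 (÷3) = (0, 0, 1)
  row 0: subtract 9×row2 = (1, 0, 0)

pivot columns: 0, 1, 2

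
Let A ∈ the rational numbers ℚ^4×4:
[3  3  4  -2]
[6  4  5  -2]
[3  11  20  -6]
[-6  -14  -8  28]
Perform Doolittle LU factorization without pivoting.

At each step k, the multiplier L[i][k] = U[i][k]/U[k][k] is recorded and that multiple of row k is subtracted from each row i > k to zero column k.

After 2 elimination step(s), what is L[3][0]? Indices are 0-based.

L[3][0] = -2

Step 1: pivot at (0,0) is 3.
  row1 ← row1 − (2)·row0  ⇒  L[1][0]=2, U row1=(0, -2, -3, 2)
  row2 ← row2 − (1)·row0  ⇒  L[2][0]=1, U row2=(0, 8, 16, -4)
  row3 ← row3 − (-2)·row0  ⇒  L[3][0]=-2, U row3=(0, -8, 0, 24)
Step 2: pivot at (1,1) is -2.
  row2 ← row2 − (-4)·row1  ⇒  L[2][1]=-4, U row2=(0, 0, 4, 4)
  row3 ← row3 − (4)·row1  ⇒  L[3][1]=4, U row3=(0, 0, 12, 16)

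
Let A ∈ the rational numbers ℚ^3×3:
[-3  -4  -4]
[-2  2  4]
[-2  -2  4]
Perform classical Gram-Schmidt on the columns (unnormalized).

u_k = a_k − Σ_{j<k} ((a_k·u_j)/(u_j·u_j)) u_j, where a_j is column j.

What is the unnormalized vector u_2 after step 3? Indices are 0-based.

u_2 = (-80/33, -20/33, 140/33)

Step 1: u_0 = a_0 = (-3, -2, -2).
Step 2: u_1 = a_1 − (12/17)·u_0 = (-32/17, 58/17, -10/17).
Step 3: u_2 = a_2 − (-4/17)·u_0 − (40/33)·u_1 = (-80/33, -20/33, 140/33).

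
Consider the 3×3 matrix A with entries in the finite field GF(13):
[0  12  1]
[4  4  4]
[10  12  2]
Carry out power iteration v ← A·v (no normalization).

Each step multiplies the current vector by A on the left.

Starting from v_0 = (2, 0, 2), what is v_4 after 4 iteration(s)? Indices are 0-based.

v_0 = (2, 0, 2).
v_1 = A·v_0 = (2, 3, 11).
v_2 = A·v_1 = (8, 12, 0).
v_3 = A·v_2 = (1, 2, 3).
v_4 = A·v_3 = (1, 11, 1).

v_4 = (1, 11, 1)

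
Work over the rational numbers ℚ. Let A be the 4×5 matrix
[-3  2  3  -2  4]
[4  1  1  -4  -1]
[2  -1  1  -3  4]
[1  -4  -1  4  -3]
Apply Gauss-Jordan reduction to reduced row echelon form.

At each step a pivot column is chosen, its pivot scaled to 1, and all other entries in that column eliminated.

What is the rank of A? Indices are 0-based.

rank = 4

step 1: normalize row 0 (÷-3) = (1, -2/3, -1, 2/3, -4/3)
  row 1: subtract 4×row0 = (0, 11/3, 5, -20/3, 13/3)
  row 2: subtract 2×row0 = (0, 1/3, 3, -13/3, 20/3)
  row 3: subtract 1×row0 = (0, -10/3, 0, 10/3, -5/3)
step 2: normalize row 1 (÷11/3) = (0, 1, 15/11, -20/11, 13/11)
  row 0: subtract -2/3×row1 = (1, 0, -1/11, -6/11, -6/11)
  row 2: subtract 1/3×row1 = (0, 0, 28/11, -41/11, 69/11)
  row 3: subtract -10/3×row1 = (0, 0, 50/11, -30/11, 25/11)
step 3: normalize row 2 (÷28/11) = (0, 0, 1, -41/28, 69/28)
  row 0: subtract -1/11×row2 = (1, 0, 0, -19/28, -9/28)
  row 1: subtract 15/11×row2 = (0, 1, 0, 5/28, -61/28)
  row 3: subtract 50/11×row2 = (0, 0, 0, 55/14, -125/14)
step 4: normalize row 3 (÷55/14) = (0, 0, 0, 1, -25/11)
  row 0: subtract -19/28×row3 = (1, 0, 0, 0, -41/22)
  row 1: subtract 5/28×row3 = (0, 1, 0, 0, -39/22)
  row 2: subtract -41/28×row3 = (0, 0, 1, 0, -19/22)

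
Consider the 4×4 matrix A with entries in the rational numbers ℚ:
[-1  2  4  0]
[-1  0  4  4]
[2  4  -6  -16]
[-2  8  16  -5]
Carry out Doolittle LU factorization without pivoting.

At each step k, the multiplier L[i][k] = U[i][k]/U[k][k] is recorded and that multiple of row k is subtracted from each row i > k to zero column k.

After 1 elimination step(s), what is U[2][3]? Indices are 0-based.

U[2][3] = -16

Step 1: pivot at (0,0) is -1.
  row1 ← row1 − (1)·row0  ⇒  L[1][0]=1, U row1=(0, -2, 0, 4)
  row2 ← row2 − (-2)·row0  ⇒  L[2][0]=-2, U row2=(0, 8, 2, -16)
  row3 ← row3 − (2)·row0  ⇒  L[3][0]=2, U row3=(0, 4, 8, -5)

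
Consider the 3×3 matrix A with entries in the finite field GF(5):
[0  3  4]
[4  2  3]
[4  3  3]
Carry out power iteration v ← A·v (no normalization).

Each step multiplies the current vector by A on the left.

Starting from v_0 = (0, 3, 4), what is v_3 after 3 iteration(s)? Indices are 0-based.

v_0 = (0, 3, 4).
v_1 = A·v_0 = (0, 3, 1).
v_2 = A·v_1 = (3, 4, 2).
v_3 = A·v_2 = (0, 1, 0).

v_3 = (0, 1, 0)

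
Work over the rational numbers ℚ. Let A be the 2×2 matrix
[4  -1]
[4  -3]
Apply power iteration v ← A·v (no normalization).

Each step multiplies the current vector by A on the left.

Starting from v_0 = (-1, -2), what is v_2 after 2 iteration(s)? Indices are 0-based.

v_2 = (-10, -14)

v_0 = (-1, -2).
v_1 = A·v_0 = (-2, 2).
v_2 = A·v_1 = (-10, -14).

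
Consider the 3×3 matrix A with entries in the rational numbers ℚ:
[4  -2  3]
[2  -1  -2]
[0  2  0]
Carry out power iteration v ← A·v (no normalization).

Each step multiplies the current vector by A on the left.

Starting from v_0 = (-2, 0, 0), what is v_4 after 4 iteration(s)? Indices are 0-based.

v_4 = (-416, -124, -40)

v_0 = (-2, 0, 0).
v_1 = A·v_0 = (-8, -4, 0).
v_2 = A·v_1 = (-24, -12, -8).
v_3 = A·v_2 = (-96, -20, -24).
v_4 = A·v_3 = (-416, -124, -40).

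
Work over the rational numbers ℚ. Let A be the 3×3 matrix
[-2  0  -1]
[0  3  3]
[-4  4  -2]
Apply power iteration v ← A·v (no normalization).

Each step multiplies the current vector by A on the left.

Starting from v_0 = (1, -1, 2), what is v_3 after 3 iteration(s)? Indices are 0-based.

v_3 = (-92, 75, -292)

v_0 = (1, -1, 2).
v_1 = A·v_0 = (-4, 3, -12).
v_2 = A·v_1 = (20, -27, 52).
v_3 = A·v_2 = (-92, 75, -292).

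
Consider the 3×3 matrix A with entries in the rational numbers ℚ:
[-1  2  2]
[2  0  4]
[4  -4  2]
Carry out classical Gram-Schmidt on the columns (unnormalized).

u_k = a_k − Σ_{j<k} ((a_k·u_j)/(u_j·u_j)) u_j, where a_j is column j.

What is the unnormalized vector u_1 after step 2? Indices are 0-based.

u_1 = (8/7, 12/7, -4/7)

Step 1: u_0 = a_0 = (-1, 2, 4).
Step 2: u_1 = a_1 − (-6/7)·u_0 = (8/7, 12/7, -4/7).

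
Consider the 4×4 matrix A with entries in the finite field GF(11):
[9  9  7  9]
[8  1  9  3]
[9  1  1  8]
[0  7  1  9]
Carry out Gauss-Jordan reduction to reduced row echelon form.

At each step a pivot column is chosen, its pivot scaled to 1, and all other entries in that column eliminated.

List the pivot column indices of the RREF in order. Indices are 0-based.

pivot columns: 0, 1, 2, 3

pivot(0,0)=9: scale R0 → (1, 1, 2, 1)
  clear (1,0): R1 −= (8)R0 → (0, 4, 4, 6)
  clear (2,0): R2 −= (9)R0 → (0, 3, 5, 10)
pivot(1,1)=4: scale R1 → (0, 1, 1, 7)
  clear (0,1): R0 −= (1)R1 → (1, 0, 1, 5)
  clear (2,1): R2 −= (3)R1 → (0, 0, 2, 0)
  clear (3,1): R3 −= (7)R1 → (0, 0, 5, 4)
pivot(2,2)=2: scale R2 → (0, 0, 1, 0)
  clear (0,2): R0 −= (1)R2 → (1, 0, 0, 5)
  clear (1,2): R1 −= (1)R2 → (0, 1, 0, 7)
  clear (3,2): R3 −= (5)R2 → (0, 0, 0, 4)
pivot(3,3)=4: scale R3 → (0, 0, 0, 1)
  clear (0,3): R0 −= (5)R3 → (1, 0, 0, 0)
  clear (1,3): R1 −= (7)R3 → (0, 1, 0, 0)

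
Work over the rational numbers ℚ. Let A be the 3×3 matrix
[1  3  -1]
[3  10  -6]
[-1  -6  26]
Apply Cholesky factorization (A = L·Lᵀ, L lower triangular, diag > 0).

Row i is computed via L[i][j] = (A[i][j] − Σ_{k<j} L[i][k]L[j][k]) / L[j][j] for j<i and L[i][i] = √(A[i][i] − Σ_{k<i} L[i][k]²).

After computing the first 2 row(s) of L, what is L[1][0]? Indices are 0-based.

Step 1: L[0][0] = √(1) = 1.
  L[1][0] = (3) / L[0][0] = 3.
Step 2: L[1][1] = √(1) = 1.

L[1][0] = 3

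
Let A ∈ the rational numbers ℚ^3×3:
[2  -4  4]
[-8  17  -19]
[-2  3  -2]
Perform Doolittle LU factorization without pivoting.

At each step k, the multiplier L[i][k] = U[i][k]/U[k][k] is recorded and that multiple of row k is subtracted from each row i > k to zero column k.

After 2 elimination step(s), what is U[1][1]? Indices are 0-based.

U[1][1] = 1

k=0: U[0][0]=2
  eliminate (1,0): mult=-4, new row 1: (0, 1, -3); set L[1][0]=-4
  eliminate (2,0): mult=-1, new row 2: (0, -1, 2); set L[2][0]=-1
k=1: U[1][1]=1
  eliminate (2,1): mult=-1, new row 2: (0, 0, -1); set L[2][1]=-1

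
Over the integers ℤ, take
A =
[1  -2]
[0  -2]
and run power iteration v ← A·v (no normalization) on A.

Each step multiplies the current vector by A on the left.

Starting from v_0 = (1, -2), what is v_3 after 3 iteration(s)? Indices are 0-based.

v_0 = (1, -2).
v_1 = A·v_0 = (5, 4).
v_2 = A·v_1 = (-3, -8).
v_3 = A·v_2 = (13, 16).

v_3 = (13, 16)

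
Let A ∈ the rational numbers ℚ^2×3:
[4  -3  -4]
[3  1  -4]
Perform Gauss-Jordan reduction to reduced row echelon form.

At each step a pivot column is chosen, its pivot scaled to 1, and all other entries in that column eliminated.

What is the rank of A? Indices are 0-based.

rank = 2

[1] R0 /= 4  ⇒  (1, -3/4, -1)
     R1 -= 3·R0  ⇒  (0, 13/4, -1)
[2] R1 /= 13/4  ⇒  (0, 1, -4/13)
     R0 -= -3/4·R1  ⇒  (1, 0, -16/13)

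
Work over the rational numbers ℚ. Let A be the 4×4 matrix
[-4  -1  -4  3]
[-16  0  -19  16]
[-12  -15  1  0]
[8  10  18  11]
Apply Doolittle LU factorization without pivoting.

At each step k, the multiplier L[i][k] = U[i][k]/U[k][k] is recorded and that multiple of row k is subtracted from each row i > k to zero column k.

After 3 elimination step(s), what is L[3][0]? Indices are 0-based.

L[3][0] = -2

k=0: U[0][0]=-4
  eliminate (1,0): mult=4, new row 1: (0, 4, -3, 4); set L[1][0]=4
  eliminate (2,0): mult=3, new row 2: (0, -12, 13, -9); set L[2][0]=3
  eliminate (3,0): mult=-2, new row 3: (0, 8, 10, 17); set L[3][0]=-2
k=1: U[1][1]=4
  eliminate (2,1): mult=-3, new row 2: (0, 0, 4, 3); set L[2][1]=-3
  eliminate (3,1): mult=2, new row 3: (0, 0, 16, 9); set L[3][1]=2
k=2: U[2][2]=4
  eliminate (3,2): mult=4, new row 3: (0, 0, 0, -3); set L[3][2]=4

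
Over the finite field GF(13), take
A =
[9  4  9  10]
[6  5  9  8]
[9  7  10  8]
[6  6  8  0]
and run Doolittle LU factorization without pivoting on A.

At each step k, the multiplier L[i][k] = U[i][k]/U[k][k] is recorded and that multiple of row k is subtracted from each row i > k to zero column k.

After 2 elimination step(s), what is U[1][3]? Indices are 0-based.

[col 0] pivot 9
  R1 -= 5*R0 → (0, 11, 3, 10)  (L[1][0] := 5)
  R2 -= 1*R0 → (0, 3, 1, 11)  (L[2][0] := 1)
  R3 -= 5*R0 → (0, 12, 2, 2)  (L[3][0] := 5)
[col 1] pivot 11
  R2 -= 5*R1 → (0, 0, 12, 0)  (L[2][1] := 5)
  R3 -= 7*R1 → (0, 0, 7, 10)  (L[3][1] := 7)

U[1][3] = 10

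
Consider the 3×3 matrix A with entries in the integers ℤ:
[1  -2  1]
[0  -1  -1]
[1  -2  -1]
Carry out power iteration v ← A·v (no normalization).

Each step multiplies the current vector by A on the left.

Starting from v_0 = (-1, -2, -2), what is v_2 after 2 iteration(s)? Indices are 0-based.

v_0 = (-1, -2, -2).
v_1 = A·v_0 = (1, 4, 5).
v_2 = A·v_1 = (-2, -9, -12).

v_2 = (-2, -9, -12)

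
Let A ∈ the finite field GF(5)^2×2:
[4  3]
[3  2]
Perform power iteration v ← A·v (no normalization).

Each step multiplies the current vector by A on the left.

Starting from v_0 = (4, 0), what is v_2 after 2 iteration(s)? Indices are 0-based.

v_0 = (4, 0).
v_1 = A·v_0 = (1, 2).
v_2 = A·v_1 = (0, 2).

v_2 = (0, 2)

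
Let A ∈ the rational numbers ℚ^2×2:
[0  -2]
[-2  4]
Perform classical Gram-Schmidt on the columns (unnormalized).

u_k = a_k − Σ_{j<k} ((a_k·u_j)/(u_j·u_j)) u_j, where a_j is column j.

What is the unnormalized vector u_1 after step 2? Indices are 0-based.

u_1 = (-2, 0)

Step 1: u_0 = a_0 = (0, -2).
Step 2: u_1 = a_1 − (-2)·u_0 = (-2, 0).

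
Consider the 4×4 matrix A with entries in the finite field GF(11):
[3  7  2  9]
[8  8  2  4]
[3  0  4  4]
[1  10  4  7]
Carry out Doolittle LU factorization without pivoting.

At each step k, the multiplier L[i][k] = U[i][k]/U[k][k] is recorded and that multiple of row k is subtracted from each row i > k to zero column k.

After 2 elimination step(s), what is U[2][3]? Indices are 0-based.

Step 1: pivot at (0,0) is 3.
  row1 ← row1 − (10)·row0  ⇒  L[1][0]=10, U row1=(0, 4, 4, 2)
  row2 ← row2 − (1)·row0  ⇒  L[2][0]=1, U row2=(0, 4, 2, 6)
  row3 ← row3 − (4)·row0  ⇒  L[3][0]=4, U row3=(0, 4, 7, 4)
Step 2: pivot at (1,1) is 4.
  row2 ← row2 − (1)·row1  ⇒  L[2][1]=1, U row2=(0, 0, 9, 4)
  row3 ← row3 − (1)·row1  ⇒  L[3][1]=1, U row3=(0, 0, 3, 2)

U[2][3] = 4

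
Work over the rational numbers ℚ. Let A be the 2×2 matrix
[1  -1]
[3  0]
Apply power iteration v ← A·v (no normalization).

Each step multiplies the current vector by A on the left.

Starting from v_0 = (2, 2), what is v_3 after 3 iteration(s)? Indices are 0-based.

v_3 = (-6, -18)

v_0 = (2, 2).
v_1 = A·v_0 = (0, 6).
v_2 = A·v_1 = (-6, 0).
v_3 = A·v_2 = (-6, -18).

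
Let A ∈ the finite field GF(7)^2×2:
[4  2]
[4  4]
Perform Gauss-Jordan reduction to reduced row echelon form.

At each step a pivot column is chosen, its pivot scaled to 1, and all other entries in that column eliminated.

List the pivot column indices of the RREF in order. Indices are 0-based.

step 1: normalize row 0 (÷4) = (1, 4)
  row 1: subtract 4×row0 = (0, 2)
step 2: normalize row 1 (÷2) = (0, 1)
  row 0: subtract 4×row1 = (1, 0)

pivot columns: 0, 1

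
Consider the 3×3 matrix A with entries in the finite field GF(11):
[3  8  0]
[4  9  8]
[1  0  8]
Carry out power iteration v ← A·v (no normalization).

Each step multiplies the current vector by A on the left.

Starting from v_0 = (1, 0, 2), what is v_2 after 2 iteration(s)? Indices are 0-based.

v_0 = (1, 0, 2).
v_1 = A·v_0 = (3, 9, 6).
v_2 = A·v_1 = (4, 9, 7).

v_2 = (4, 9, 7)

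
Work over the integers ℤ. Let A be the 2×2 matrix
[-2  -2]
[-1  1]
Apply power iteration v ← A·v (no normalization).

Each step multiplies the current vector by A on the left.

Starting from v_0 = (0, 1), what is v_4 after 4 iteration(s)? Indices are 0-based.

v_4 = (18, 11)

v_0 = (0, 1).
v_1 = A·v_0 = (-2, 1).
v_2 = A·v_1 = (2, 3).
v_3 = A·v_2 = (-10, 1).
v_4 = A·v_3 = (18, 11).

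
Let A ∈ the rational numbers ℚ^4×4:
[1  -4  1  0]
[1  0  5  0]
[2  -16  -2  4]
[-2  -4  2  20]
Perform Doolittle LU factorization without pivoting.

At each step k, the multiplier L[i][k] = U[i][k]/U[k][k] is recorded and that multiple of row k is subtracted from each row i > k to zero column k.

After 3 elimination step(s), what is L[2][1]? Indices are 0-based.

L[2][1] = -2

k=0: U[0][0]=1
  eliminate (1,0): mult=1, new row 1: (0, 4, 4, 0); set L[1][0]=1
  eliminate (2,0): mult=2, new row 2: (0, -8, -4, 4); set L[2][0]=2
  eliminate (3,0): mult=-2, new row 3: (0, -12, 4, 20); set L[3][0]=-2
k=1: U[1][1]=4
  eliminate (2,1): mult=-2, new row 2: (0, 0, 4, 4); set L[2][1]=-2
  eliminate (3,1): mult=-3, new row 3: (0, 0, 16, 20); set L[3][1]=-3
k=2: U[2][2]=4
  eliminate (3,2): mult=4, new row 3: (0, 0, 0, 4); set L[3][2]=4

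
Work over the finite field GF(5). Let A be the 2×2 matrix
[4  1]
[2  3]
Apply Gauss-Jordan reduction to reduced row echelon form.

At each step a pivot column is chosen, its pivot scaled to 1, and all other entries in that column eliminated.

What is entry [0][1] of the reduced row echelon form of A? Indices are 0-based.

M[0][1] = 4

step 1: normalize row 0 (÷4) = (1, 4)
  row 1: subtract 2×row0 = (0, 0)
skip col 1 (zero from row 1)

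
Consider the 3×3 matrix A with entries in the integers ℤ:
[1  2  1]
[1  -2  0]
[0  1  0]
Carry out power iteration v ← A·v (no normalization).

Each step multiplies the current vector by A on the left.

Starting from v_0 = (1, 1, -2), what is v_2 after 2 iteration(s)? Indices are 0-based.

v_2 = (0, 3, -1)

v_0 = (1, 1, -2).
v_1 = A·v_0 = (1, -1, 1).
v_2 = A·v_1 = (0, 3, -1).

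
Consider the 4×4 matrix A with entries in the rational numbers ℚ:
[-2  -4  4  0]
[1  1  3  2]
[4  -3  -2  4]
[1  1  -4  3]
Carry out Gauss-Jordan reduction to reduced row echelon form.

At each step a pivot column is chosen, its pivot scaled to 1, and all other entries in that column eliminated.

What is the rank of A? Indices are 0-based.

rank = 4

[1] R0 /= -2  ⇒  (1, 2, -2, 0)
     R1 -= 1·R0  ⇒  (0, -1, 5, 2)
     R2 -= 4·R0  ⇒  (0, -11, 6, 4)
     R3 -= 1·R0  ⇒  (0, -1, -2, 3)
[2] R1 /= -1  ⇒  (0, 1, -5, -2)
     R0 -= 2·R1  ⇒  (1, 0, 8, 4)
     R2 -= -11·R1  ⇒  (0, 0, -49, -18)
     R3 -= -1·R1  ⇒  (0, 0, -7, 1)
[3] R2 /= -49  ⇒  (0, 0, 1, 18/49)
     R0 -= 8·R2  ⇒  (1, 0, 0, 52/49)
     R1 -= -5·R2  ⇒  (0, 1, 0, -8/49)
     R3 -= -7·R2  ⇒  (0, 0, 0, 25/7)
[4] R3 /= 25/7  ⇒  (0, 0, 0, 1)
     R0 -= 52/49·R3  ⇒  (1, 0, 0, 0)
     R1 -= -8/49·R3  ⇒  (0, 1, 0, 0)
     R2 -= 18/49·R3  ⇒  (0, 0, 1, 0)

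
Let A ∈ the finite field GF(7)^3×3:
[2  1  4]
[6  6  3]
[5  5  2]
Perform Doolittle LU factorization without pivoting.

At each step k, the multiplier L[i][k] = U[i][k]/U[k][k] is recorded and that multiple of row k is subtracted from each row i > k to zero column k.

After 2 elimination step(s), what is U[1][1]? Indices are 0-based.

Step 1: pivot at (0,0) is 2.
  row1 ← row1 − (3)·row0  ⇒  L[1][0]=3, U row1=(0, 3, 5)
  row2 ← row2 − (6)·row0  ⇒  L[2][0]=6, U row2=(0, 6, 6)
Step 2: pivot at (1,1) is 3.
  row2 ← row2 − (2)·row1  ⇒  L[2][1]=2, U row2=(0, 0, 3)

U[1][1] = 3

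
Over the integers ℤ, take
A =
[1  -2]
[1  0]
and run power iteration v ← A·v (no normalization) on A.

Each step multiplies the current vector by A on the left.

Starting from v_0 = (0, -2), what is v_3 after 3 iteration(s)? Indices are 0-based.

v_3 = (-4, 4)

v_0 = (0, -2).
v_1 = A·v_0 = (4, 0).
v_2 = A·v_1 = (4, 4).
v_3 = A·v_2 = (-4, 4).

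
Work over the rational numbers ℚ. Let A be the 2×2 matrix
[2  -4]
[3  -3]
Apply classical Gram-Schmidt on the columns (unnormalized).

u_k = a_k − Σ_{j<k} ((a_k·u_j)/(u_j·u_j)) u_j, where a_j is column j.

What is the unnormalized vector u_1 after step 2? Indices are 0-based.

Step 1: u_0 = a_0 = (2, 3).
Step 2: u_1 = a_1 − (-17/13)·u_0 = (-18/13, 12/13).

u_1 = (-18/13, 12/13)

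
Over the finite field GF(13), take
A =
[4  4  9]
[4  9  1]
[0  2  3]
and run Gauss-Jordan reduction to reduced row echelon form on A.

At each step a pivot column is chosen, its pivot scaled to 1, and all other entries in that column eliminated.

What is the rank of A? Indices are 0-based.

rank = 3

pivot(0,0)=4: scale R0 → (1, 1, 12)
  clear (1,0): R1 −= (4)R0 → (0, 5, 5)
pivot(1,1)=5: scale R1 → (0, 1, 1)
  clear (0,1): R0 −= (1)R1 → (1, 0, 11)
  clear (2,1): R2 −= (2)R1 → (0, 0, 1)
pivot(2,2)=1: scale R2 → (0, 0, 1)
  clear (0,2): R0 −= (11)R2 → (1, 0, 0)
  clear (1,2): R1 −= (1)R2 → (0, 1, 0)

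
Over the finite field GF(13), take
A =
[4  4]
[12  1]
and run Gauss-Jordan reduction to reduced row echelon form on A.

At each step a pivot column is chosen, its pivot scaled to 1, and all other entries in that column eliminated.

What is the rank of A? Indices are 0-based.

rank = 2

pivot(0,0)=4: scale R0 → (1, 1)
  clear (1,0): R1 −= (12)R0 → (0, 2)
pivot(1,1)=2: scale R1 → (0, 1)
  clear (0,1): R0 −= (1)R1 → (1, 0)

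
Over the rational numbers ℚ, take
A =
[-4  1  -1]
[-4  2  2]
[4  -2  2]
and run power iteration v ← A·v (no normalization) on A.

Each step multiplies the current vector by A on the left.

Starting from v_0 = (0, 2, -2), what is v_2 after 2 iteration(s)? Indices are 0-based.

v_0 = (0, 2, -2).
v_1 = A·v_0 = (4, 0, -8).
v_2 = A·v_1 = (-8, -32, 0).

v_2 = (-8, -32, 0)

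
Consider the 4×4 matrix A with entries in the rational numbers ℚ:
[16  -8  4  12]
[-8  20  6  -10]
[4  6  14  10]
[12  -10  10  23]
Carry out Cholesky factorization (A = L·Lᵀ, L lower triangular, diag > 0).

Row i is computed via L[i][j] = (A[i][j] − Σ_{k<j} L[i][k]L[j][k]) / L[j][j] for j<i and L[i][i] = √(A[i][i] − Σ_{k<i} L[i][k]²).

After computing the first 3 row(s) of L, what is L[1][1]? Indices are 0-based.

Step 1: L[0][0] = √(16) = 4.
  L[1][0] = (-8) / L[0][0] = -2.
Step 2: L[1][1] = √(16) = 4.
  L[2][0] = (4) / L[0][0] = 1.
  L[2][1] = (8) / L[1][1] = 2.
Step 3: L[2][2] = √(9) = 3.

L[1][1] = 4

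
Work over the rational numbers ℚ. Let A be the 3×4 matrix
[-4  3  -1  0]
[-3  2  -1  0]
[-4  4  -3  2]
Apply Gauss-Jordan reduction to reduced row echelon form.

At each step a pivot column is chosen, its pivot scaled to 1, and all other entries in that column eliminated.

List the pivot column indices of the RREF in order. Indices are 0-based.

[1] R0 /= -4  ⇒  (1, -3/4, 1/4, 0)
     R1 -= -3·R0  ⇒  (0, -1/4, -1/4, 0)
     R2 -= -4·R0  ⇒  (0, 1, -2, 2)
[2] R1 /= -1/4  ⇒  (0, 1, 1, 0)
     R0 -= -3/4·R1  ⇒  (1, 0, 1, 0)
     R2 -= 1·R1  ⇒  (0, 0, -3, 2)
[3] R2 /= -3  ⇒  (0, 0, 1, -2/3)
     R0 -= 1·R2  ⇒  (1, 0, 0, 2/3)
     R1 -= 1·R2  ⇒  (0, 1, 0, 2/3)

pivot columns: 0, 1, 2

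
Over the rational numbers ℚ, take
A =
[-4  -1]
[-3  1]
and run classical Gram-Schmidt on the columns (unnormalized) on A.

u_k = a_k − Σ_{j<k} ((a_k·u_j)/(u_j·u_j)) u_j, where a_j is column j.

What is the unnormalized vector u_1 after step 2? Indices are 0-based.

u_1 = (-21/25, 28/25)

Step 1: u_0 = a_0 = (-4, -3).
Step 2: u_1 = a_1 − (1/25)·u_0 = (-21/25, 28/25).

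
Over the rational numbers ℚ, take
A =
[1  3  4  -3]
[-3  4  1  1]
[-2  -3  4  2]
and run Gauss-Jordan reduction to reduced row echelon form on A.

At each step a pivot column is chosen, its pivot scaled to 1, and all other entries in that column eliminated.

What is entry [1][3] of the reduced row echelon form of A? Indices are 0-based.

M[1][3] = -44/117

pivot(0,0)=1: scale R0 → (1, 3, 4, -3)
  clear (1,0): R1 −= (-3)R0 → (0, 13, 13, -8)
  clear (2,0): R2 −= (-2)R0 → (0, 3, 12, -4)
pivot(1,1)=13: scale R1 → (0, 1, 1, -8/13)
  clear (0,1): R0 −= (3)R1 → (1, 0, 1, -15/13)
  clear (2,1): R2 −= (3)R1 → (0, 0, 9, -28/13)
pivot(2,2)=9: scale R2 → (0, 0, 1, -28/117)
  clear (0,2): R0 −= (1)R2 → (1, 0, 0, -107/117)
  clear (1,2): R1 −= (1)R2 → (0, 1, 0, -44/117)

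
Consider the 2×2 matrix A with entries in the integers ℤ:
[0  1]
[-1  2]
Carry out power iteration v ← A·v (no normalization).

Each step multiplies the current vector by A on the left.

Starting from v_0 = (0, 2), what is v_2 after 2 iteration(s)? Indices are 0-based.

v_0 = (0, 2).
v_1 = A·v_0 = (2, 4).
v_2 = A·v_1 = (4, 6).

v_2 = (4, 6)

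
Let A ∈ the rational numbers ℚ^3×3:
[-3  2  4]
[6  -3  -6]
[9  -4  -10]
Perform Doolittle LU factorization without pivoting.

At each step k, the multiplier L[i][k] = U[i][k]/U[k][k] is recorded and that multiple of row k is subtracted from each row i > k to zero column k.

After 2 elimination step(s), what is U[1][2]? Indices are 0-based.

Step 1: pivot at (0,0) is -3.
  row1 ← row1 − (-2)·row0  ⇒  L[1][0]=-2, U row1=(0, 1, 2)
  row2 ← row2 − (-3)·row0  ⇒  L[2][0]=-3, U row2=(0, 2, 2)
Step 2: pivot at (1,1) is 1.
  row2 ← row2 − (2)·row1  ⇒  L[2][1]=2, U row2=(0, 0, -2)

U[1][2] = 2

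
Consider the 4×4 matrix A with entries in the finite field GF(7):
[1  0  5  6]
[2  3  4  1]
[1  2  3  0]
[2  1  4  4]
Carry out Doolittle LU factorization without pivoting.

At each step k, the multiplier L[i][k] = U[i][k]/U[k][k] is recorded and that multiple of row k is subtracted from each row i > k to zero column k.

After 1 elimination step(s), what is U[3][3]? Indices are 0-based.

U[3][3] = 6

Step 1: pivot at (0,0) is 1.
  row1 ← row1 − (2)·row0  ⇒  L[1][0]=2, U row1=(0, 3, 1, 3)
  row2 ← row2 − (1)·row0  ⇒  L[2][0]=1, U row2=(0, 2, 5, 1)
  row3 ← row3 − (2)·row0  ⇒  L[3][0]=2, U row3=(0, 1, 1, 6)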